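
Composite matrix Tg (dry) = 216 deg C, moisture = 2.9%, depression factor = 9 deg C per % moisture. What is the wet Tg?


Tg_wet = Tg_dry - k*moisture = 216 - 9*2.9 = 189.9 deg C

189.9 deg C


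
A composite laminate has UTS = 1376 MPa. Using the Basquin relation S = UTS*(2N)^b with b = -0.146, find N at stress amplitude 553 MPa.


N = 0.5 * (S/UTS)^(1/b) = 0.5 * (553/1376)^(1/-0.146) = 257.3760 cycles

257.3760 cycles


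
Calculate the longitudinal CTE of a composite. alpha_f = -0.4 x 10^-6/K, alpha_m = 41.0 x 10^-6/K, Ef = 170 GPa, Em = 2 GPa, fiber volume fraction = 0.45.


E1 = Ef*Vf + Em*(1-Vf) = 77.6
alpha_1 = (alpha_f*Ef*Vf + alpha_m*Em*(1-Vf))/E1 = 0.19 x 10^-6/K

0.19 x 10^-6/K


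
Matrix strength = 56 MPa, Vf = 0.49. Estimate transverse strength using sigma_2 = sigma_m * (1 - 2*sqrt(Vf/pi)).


factor = 1 - 2*sqrt(0.49/pi) = 0.2101
sigma_2 = 56 * 0.2101 = 11.77 MPa

11.77 MPa


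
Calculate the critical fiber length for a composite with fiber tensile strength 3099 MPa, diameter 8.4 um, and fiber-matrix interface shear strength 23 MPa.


Lc = sigma_f * d / (2 * tau_i) = 3099 * 8.4 / (2 * 23) = 565.9 um

565.9 um


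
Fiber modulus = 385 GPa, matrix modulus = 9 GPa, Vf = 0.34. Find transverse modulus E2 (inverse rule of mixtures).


1/E2 = Vf/Ef + (1-Vf)/Em = 0.34/385 + 0.66/9
E2 = 13.47 GPa

13.47 GPa


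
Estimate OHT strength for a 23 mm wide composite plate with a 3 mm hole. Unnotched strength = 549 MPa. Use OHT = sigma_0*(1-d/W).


OHT = sigma_0*(1-d/W) = 549*(1-3/23) = 477.4 MPa

477.4 MPa


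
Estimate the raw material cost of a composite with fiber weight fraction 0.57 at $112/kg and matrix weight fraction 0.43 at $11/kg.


Cost = cost_f*Wf + cost_m*Wm = 112*0.57 + 11*0.43 = $68.57/kg

$68.57/kg


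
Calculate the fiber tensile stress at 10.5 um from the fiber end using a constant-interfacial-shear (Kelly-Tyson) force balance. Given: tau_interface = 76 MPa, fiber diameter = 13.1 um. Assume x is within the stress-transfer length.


Force balance: sigma_f * (pi*d^2/4) = tau * (pi*d) * x  ->  sigma_f = 4 * tau * x / d
sigma_f = 4 * 76 * 10.5 / 13.1 = 243.7 MPa

243.7 MPa


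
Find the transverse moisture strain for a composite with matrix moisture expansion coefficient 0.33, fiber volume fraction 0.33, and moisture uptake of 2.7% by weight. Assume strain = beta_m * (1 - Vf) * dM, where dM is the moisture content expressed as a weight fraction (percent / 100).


dM = 2.7/100 = 0.027
strain = beta_m * (1-Vf) * dM = 0.33 * 0.67 * 0.027 = 0.0059697

0.0059697


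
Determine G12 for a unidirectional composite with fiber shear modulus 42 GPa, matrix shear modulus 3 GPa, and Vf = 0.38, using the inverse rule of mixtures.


1/G12 = Vf/Gf + (1-Vf)/Gm = 0.38/42 + 0.62/3
G12 = 4.64 GPa

4.64 GPa


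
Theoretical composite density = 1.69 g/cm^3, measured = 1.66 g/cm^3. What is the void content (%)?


Void% = (rho_theo - rho_actual)/rho_theo * 100 = (1.69 - 1.66)/1.69 * 100 = 1.78%

1.78%


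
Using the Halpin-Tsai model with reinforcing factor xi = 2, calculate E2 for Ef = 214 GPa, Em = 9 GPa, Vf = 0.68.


eta = (Ef/Em - 1)/(Ef/Em + xi) = (23.7778 - 1)/(23.7778 + 2) = 0.8836
E2 = Em*(1+xi*eta*Vf)/(1-eta*Vf) = 49.65 GPa

49.65 GPa


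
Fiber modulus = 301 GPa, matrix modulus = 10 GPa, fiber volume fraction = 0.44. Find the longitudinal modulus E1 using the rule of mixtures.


E1 = Ef*Vf + Em*(1-Vf) = 301*0.44 + 10*0.56 = 138.04 GPa

138.04 GPa


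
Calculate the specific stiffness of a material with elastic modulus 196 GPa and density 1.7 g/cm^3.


Specific stiffness = E/rho = 196/1.7 = 115.3 GPa/(g/cm^3)

115.3 GPa/(g/cm^3)


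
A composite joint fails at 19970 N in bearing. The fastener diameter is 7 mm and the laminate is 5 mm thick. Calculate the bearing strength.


sigma_br = F/(d*h) = 19970/(7*5) = 570.6 MPa

570.6 MPa


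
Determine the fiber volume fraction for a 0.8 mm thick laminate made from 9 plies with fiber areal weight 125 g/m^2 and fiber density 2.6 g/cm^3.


Vf = n * FAW / (rho_f * h * 1000) = 9 * 125 / (2.6 * 0.8 * 1000) = 0.5409

0.5409


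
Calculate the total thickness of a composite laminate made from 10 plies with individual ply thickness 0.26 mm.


h = n * t_ply = 10 * 0.26 = 2.6 mm

2.6 mm


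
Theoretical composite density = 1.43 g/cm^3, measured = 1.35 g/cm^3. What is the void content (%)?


Void% = (rho_theo - rho_actual)/rho_theo * 100 = (1.43 - 1.35)/1.43 * 100 = 5.59%

5.59%


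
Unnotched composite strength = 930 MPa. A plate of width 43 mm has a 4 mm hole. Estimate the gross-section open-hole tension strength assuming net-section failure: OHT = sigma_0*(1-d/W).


OHT = sigma_0*(1-d/W) = 930*(1-4/43) = 843.5 MPa

843.5 MPa


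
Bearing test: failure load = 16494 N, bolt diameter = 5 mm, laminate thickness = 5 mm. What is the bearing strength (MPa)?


sigma_br = F/(d*h) = 16494/(5*5) = 659.8 MPa

659.8 MPa


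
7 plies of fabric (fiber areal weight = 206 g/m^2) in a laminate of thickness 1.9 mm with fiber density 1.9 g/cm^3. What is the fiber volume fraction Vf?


Vf = n * FAW / (rho_f * h * 1000) = 7 * 206 / (1.9 * 1.9 * 1000) = 0.3994

0.3994


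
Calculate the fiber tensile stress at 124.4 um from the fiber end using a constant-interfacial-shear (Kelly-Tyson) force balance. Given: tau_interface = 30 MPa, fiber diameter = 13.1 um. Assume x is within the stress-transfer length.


Force balance: sigma_f * (pi*d^2/4) = tau * (pi*d) * x  ->  sigma_f = 4 * tau * x / d
sigma_f = 4 * 30 * 124.4 / 13.1 = 1139.5 MPa

1139.5 MPa


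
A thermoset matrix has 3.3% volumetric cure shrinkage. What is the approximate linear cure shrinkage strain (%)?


Linear shrinkage ≈ vol_shrink/3 = 3.3/3 = 1.1%

1.1%


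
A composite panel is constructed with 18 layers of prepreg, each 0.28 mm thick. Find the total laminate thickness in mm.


h = n * t_ply = 18 * 0.28 = 5.04 mm

5.04 mm


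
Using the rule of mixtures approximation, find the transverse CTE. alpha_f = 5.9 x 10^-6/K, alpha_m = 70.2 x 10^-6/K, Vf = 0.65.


alpha_2 = alpha_f*Vf + alpha_m*(1-Vf) = 5.9*0.65 + 70.2*0.35 = 28.4 x 10^-6/K

28.4 x 10^-6/K


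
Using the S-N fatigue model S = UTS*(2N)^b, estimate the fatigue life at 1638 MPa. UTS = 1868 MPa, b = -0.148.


N = 0.5 * (S/UTS)^(1/b) = 0.5 * (1638/1868)^(1/-0.148) = 1.2149 cycles

1.2149 cycles


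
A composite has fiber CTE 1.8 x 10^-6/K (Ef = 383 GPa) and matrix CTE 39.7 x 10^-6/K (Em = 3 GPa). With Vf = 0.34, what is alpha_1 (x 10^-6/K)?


E1 = Ef*Vf + Em*(1-Vf) = 132.2
alpha_1 = (alpha_f*Ef*Vf + alpha_m*Em*(1-Vf))/E1 = 2.37 x 10^-6/K

2.37 x 10^-6/K


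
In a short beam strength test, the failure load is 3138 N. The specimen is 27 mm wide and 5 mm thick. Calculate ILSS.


ILSS = 3F/(4bh) = 3*3138/(4*27*5) = 17.43 MPa

17.43 MPa


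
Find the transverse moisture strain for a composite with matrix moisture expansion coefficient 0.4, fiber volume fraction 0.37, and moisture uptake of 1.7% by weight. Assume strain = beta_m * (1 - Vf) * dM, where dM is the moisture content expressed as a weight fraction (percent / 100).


dM = 1.7/100 = 0.017
strain = beta_m * (1-Vf) * dM = 0.4 * 0.63 * 0.017 = 0.004284

0.004284


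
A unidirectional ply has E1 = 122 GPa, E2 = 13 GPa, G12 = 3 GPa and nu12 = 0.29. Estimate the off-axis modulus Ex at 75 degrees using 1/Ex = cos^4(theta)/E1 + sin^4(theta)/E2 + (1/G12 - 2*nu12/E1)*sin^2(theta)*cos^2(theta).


cos^4(75) = 0.004487, sin^4(75) = 0.870513, sin^2(75)*cos^2(75) = 0.0625
1/G12 - 2*nu12/E1 = 1/3 - 2*0.29/122 = 0.328579 GPa^-1
1/Ex = 0.004487/122 + 0.870513/13 + 0.328579*0.0625 = 0.0875355 GPa^-1
Ex = 11.42 GPa

11.42 GPa


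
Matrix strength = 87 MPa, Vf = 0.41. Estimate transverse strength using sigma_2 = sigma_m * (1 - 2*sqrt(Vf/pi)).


factor = 1 - 2*sqrt(0.41/pi) = 0.2775
sigma_2 = 87 * 0.2775 = 24.14 MPa

24.14 MPa


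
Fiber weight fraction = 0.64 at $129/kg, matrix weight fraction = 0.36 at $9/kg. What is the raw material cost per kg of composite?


Cost = cost_f*Wf + cost_m*Wm = 129*0.64 + 9*0.36 = $85.8/kg

$85.8/kg


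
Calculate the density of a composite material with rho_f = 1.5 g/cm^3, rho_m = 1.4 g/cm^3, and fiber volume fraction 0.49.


rho_c = rho_f*Vf + rho_m*(1-Vf) = 1.5*0.49 + 1.4*0.51 = 1.449 g/cm^3

1.449 g/cm^3


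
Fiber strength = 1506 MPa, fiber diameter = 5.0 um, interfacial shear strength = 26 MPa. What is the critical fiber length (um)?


Lc = sigma_f * d / (2 * tau_i) = 1506 * 5.0 / (2 * 26) = 144.8 um

144.8 um


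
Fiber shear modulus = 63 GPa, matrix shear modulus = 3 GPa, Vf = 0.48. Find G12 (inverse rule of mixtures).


1/G12 = Vf/Gf + (1-Vf)/Gm = 0.48/63 + 0.52/3
G12 = 5.53 GPa

5.53 GPa


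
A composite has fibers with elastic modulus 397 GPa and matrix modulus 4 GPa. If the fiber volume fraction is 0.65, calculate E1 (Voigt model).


E1 = Ef*Vf + Em*(1-Vf) = 397*0.65 + 4*0.35 = 259.45 GPa

259.45 GPa


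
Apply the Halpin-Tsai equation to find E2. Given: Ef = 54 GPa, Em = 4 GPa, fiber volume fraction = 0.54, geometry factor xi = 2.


eta = (Ef/Em - 1)/(Ef/Em + xi) = (13.5 - 1)/(13.5 + 2) = 0.8065
E2 = Em*(1+xi*eta*Vf)/(1-eta*Vf) = 13.26 GPa

13.26 GPa


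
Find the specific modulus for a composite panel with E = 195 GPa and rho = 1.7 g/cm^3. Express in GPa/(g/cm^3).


Specific stiffness = E/rho = 195/1.7 = 114.7 GPa/(g/cm^3)

114.7 GPa/(g/cm^3)


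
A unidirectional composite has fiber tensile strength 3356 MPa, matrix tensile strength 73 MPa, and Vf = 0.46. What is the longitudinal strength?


sigma_1 = sigma_f*Vf + sigma_m*(1-Vf) = 3356*0.46 + 73*0.54 = 1583.2 MPa

1583.2 MPa


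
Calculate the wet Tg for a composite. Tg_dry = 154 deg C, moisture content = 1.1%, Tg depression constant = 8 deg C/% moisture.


Tg_wet = Tg_dry - k*moisture = 154 - 8*1.1 = 145.2 deg C

145.2 deg C


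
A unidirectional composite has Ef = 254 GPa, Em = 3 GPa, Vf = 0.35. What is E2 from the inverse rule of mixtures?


1/E2 = Vf/Ef + (1-Vf)/Em = 0.35/254 + 0.65/3
E2 = 4.59 GPa

4.59 GPa


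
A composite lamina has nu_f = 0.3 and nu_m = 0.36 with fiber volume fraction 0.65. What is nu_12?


nu_12 = nu_f*Vf + nu_m*(1-Vf) = 0.3*0.65 + 0.36*0.35 = 0.321

0.321


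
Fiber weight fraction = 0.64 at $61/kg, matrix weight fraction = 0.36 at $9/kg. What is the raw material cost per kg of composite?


Cost = cost_f*Wf + cost_m*Wm = 61*0.64 + 9*0.36 = $42.28/kg

$42.28/kg


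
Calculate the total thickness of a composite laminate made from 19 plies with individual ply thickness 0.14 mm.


h = n * t_ply = 19 * 0.14 = 2.66 mm

2.66 mm


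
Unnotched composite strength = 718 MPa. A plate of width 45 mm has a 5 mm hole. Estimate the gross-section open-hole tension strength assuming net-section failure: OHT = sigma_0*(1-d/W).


OHT = sigma_0*(1-d/W) = 718*(1-5/45) = 638.2 MPa

638.2 MPa


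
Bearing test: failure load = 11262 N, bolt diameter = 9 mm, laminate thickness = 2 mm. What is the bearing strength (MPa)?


sigma_br = F/(d*h) = 11262/(9*2) = 625.7 MPa

625.7 MPa


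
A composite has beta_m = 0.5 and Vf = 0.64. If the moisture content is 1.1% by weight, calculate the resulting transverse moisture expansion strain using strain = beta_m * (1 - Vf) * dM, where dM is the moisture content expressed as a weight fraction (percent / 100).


dM = 1.1/100 = 0.011
strain = beta_m * (1-Vf) * dM = 0.5 * 0.36 * 0.011 = 0.00198

0.00198


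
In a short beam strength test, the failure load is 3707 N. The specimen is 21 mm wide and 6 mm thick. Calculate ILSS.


ILSS = 3F/(4bh) = 3*3707/(4*21*6) = 22.07 MPa

22.07 MPa


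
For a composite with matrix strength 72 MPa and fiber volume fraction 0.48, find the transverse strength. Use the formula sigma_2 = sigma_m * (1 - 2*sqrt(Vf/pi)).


factor = 1 - 2*sqrt(0.48/pi) = 0.2182
sigma_2 = 72 * 0.2182 = 15.71 MPa

15.71 MPa


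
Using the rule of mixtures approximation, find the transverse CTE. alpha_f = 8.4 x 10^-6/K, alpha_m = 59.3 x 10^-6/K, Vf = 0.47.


alpha_2 = alpha_f*Vf + alpha_m*(1-Vf) = 8.4*0.47 + 59.3*0.53 = 35.4 x 10^-6/K

35.4 x 10^-6/K


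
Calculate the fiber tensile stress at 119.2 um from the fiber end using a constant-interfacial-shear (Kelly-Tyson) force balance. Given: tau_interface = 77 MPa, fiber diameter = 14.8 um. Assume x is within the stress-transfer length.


Force balance: sigma_f * (pi*d^2/4) = tau * (pi*d) * x  ->  sigma_f = 4 * tau * x / d
sigma_f = 4 * 77 * 119.2 / 14.8 = 2480.6 MPa

2480.6 MPa


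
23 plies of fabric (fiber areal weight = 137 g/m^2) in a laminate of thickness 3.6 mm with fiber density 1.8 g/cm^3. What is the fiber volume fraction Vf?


Vf = n * FAW / (rho_f * h * 1000) = 23 * 137 / (1.8 * 3.6 * 1000) = 0.4863

0.4863


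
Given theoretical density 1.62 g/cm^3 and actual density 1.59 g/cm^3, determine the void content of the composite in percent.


Void% = (rho_theo - rho_actual)/rho_theo * 100 = (1.62 - 1.59)/1.62 * 100 = 1.85%

1.85%


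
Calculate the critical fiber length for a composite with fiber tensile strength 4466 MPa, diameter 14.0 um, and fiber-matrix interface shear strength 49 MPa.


Lc = sigma_f * d / (2 * tau_i) = 4466 * 14.0 / (2 * 49) = 638.0 um

638.0 um


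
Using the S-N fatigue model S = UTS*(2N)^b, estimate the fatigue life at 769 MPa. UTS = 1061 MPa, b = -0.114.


N = 0.5 * (S/UTS)^(1/b) = 0.5 * (769/1061)^(1/-0.114) = 8.4176 cycles

8.4176 cycles


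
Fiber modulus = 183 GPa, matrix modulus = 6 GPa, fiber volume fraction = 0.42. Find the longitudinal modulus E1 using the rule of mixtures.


E1 = Ef*Vf + Em*(1-Vf) = 183*0.42 + 6*0.58 = 80.34 GPa

80.34 GPa


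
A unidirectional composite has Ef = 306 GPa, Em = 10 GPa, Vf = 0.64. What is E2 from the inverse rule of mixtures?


1/E2 = Vf/Ef + (1-Vf)/Em = 0.64/306 + 0.36/10
E2 = 26.25 GPa

26.25 GPa


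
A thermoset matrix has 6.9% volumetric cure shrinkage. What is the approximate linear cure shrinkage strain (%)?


Linear shrinkage ≈ vol_shrink/3 = 6.9/3 = 2.3%

2.3%


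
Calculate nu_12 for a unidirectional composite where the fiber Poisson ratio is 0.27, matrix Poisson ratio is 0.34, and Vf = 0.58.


nu_12 = nu_f*Vf + nu_m*(1-Vf) = 0.27*0.58 + 0.34*0.42 = 0.2994

0.2994


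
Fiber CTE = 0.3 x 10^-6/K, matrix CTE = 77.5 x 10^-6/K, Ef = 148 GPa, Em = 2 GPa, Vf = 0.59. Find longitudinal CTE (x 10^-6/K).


E1 = Ef*Vf + Em*(1-Vf) = 88.14
alpha_1 = (alpha_f*Ef*Vf + alpha_m*Em*(1-Vf))/E1 = 1.02 x 10^-6/K

1.02 x 10^-6/K


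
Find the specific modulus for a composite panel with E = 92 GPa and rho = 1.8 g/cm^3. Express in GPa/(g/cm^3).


Specific stiffness = E/rho = 92/1.8 = 51.1 GPa/(g/cm^3)

51.1 GPa/(g/cm^3)


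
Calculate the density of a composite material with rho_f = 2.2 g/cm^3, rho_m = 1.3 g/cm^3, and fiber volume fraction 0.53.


rho_c = rho_f*Vf + rho_m*(1-Vf) = 2.2*0.53 + 1.3*0.47 = 1.777 g/cm^3

1.777 g/cm^3


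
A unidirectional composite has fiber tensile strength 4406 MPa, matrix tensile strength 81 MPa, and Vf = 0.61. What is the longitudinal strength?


sigma_1 = sigma_f*Vf + sigma_m*(1-Vf) = 4406*0.61 + 81*0.39 = 2719.3 MPa

2719.3 MPa


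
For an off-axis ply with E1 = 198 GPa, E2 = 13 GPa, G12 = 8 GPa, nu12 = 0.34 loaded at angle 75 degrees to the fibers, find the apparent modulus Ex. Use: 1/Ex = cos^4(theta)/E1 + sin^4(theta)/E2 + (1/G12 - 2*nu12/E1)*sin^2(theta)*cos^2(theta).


cos^4(75) = 0.004487, sin^4(75) = 0.870513, sin^2(75)*cos^2(75) = 0.0625
1/G12 - 2*nu12/E1 = 1/8 - 2*0.34/198 = 0.121566 GPa^-1
1/Ex = 0.004487/198 + 0.870513/13 + 0.121566*0.0625 = 0.074583 GPa^-1
Ex = 13.41 GPa

13.41 GPa


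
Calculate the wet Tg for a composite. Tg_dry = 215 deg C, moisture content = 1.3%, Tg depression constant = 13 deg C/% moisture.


Tg_wet = Tg_dry - k*moisture = 215 - 13*1.3 = 198.1 deg C

198.1 deg C


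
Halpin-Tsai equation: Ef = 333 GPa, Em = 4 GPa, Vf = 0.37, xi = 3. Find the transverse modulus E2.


eta = (Ef/Em - 1)/(Ef/Em + xi) = (83.25 - 1)/(83.25 + 3) = 0.9536
E2 = Em*(1+xi*eta*Vf)/(1-eta*Vf) = 12.72 GPa

12.72 GPa


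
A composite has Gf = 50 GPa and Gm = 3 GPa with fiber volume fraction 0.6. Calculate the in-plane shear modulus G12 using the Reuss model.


1/G12 = Vf/Gf + (1-Vf)/Gm = 0.6/50 + 0.4/3
G12 = 6.88 GPa

6.88 GPa


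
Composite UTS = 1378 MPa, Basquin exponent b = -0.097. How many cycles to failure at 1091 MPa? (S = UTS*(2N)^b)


N = 0.5 * (S/UTS)^(1/b) = 0.5 * (1091/1378)^(1/-0.097) = 5.5537 cycles

5.5537 cycles


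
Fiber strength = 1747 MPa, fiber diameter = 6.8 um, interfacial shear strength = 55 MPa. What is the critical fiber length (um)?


Lc = sigma_f * d / (2 * tau_i) = 1747 * 6.8 / (2 * 55) = 108.0 um

108.0 um


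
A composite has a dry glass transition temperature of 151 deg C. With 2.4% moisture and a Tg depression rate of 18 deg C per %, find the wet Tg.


Tg_wet = Tg_dry - k*moisture = 151 - 18*2.4 = 107.8 deg C

107.8 deg C


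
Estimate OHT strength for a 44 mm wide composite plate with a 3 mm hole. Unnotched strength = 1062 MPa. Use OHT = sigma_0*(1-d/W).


OHT = sigma_0*(1-d/W) = 1062*(1-3/44) = 989.6 MPa

989.6 MPa


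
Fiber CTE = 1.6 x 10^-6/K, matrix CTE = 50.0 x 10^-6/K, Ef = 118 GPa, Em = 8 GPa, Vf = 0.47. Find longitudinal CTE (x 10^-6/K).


E1 = Ef*Vf + Em*(1-Vf) = 59.7
alpha_1 = (alpha_f*Ef*Vf + alpha_m*Em*(1-Vf))/E1 = 5.04 x 10^-6/K

5.04 x 10^-6/K


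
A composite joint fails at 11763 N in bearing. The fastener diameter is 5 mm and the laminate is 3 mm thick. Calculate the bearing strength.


sigma_br = F/(d*h) = 11763/(5*3) = 784.2 MPa

784.2 MPa


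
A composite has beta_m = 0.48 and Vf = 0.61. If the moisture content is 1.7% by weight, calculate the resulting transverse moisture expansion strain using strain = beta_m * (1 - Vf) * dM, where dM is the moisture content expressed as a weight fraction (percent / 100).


dM = 1.7/100 = 0.017
strain = beta_m * (1-Vf) * dM = 0.48 * 0.39 * 0.017 = 0.0031824

0.0031824


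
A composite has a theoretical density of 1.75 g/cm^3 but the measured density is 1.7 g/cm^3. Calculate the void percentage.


Void% = (rho_theo - rho_actual)/rho_theo * 100 = (1.75 - 1.7)/1.75 * 100 = 2.86%

2.86%


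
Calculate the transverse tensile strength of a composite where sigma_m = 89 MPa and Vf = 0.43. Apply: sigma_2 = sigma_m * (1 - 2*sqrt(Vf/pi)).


factor = 1 - 2*sqrt(0.43/pi) = 0.2601
sigma_2 = 89 * 0.2601 = 23.15 MPa

23.15 MPa


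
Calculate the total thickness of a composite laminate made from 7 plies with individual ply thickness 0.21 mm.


h = n * t_ply = 7 * 0.21 = 1.47 mm

1.47 mm


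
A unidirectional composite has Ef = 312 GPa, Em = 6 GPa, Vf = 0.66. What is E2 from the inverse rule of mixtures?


1/E2 = Vf/Ef + (1-Vf)/Em = 0.66/312 + 0.34/6
E2 = 17.01 GPa

17.01 GPa


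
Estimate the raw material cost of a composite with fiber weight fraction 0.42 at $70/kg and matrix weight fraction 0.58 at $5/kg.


Cost = cost_f*Wf + cost_m*Wm = 70*0.42 + 5*0.58 = $32.3/kg

$32.3/kg


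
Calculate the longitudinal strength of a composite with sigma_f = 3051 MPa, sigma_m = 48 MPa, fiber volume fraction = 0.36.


sigma_1 = sigma_f*Vf + sigma_m*(1-Vf) = 3051*0.36 + 48*0.64 = 1129.1 MPa

1129.1 MPa


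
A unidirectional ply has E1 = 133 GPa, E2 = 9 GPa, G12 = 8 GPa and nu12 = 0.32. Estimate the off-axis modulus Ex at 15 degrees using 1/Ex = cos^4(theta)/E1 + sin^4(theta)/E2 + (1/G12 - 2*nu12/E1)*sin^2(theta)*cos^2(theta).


cos^4(15) = 0.870513, sin^4(15) = 0.004487, sin^2(15)*cos^2(15) = 0.0625
1/G12 - 2*nu12/E1 = 1/8 - 2*0.32/133 = 0.120188 GPa^-1
1/Ex = 0.870513/133 + 0.004487/9 + 0.120188*0.0625 = 0.0145555 GPa^-1
Ex = 68.7 GPa

68.7 GPa


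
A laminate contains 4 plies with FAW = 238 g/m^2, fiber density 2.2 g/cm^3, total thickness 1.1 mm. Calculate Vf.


Vf = n * FAW / (rho_f * h * 1000) = 4 * 238 / (2.2 * 1.1 * 1000) = 0.3934

0.3934


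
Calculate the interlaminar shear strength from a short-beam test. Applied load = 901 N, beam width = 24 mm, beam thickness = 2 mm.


ILSS = 3F/(4bh) = 3*901/(4*24*2) = 14.08 MPa

14.08 MPa


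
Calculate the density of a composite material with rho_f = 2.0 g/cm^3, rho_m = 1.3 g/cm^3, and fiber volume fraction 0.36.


rho_c = rho_f*Vf + rho_m*(1-Vf) = 2.0*0.36 + 1.3*0.64 = 1.552 g/cm^3

1.552 g/cm^3


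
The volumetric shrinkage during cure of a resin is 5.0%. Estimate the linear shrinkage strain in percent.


Linear shrinkage ≈ vol_shrink/3 = 5.0/3 = 1.667%

1.667%


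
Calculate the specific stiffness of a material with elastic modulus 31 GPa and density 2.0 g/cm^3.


Specific stiffness = E/rho = 31/2.0 = 15.5 GPa/(g/cm^3)

15.5 GPa/(g/cm^3)


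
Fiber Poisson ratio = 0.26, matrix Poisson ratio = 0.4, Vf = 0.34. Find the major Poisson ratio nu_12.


nu_12 = nu_f*Vf + nu_m*(1-Vf) = 0.26*0.34 + 0.4*0.66 = 0.3524

0.3524


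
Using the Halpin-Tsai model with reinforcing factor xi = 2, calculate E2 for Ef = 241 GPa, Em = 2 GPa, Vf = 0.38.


eta = (Ef/Em - 1)/(Ef/Em + xi) = (120.5 - 1)/(120.5 + 2) = 0.9755
E2 = Em*(1+xi*eta*Vf)/(1-eta*Vf) = 5.53 GPa

5.53 GPa


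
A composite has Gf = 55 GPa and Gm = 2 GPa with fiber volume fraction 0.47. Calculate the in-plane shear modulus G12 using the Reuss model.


1/G12 = Vf/Gf + (1-Vf)/Gm = 0.47/55 + 0.53/2
G12 = 3.66 GPa

3.66 GPa


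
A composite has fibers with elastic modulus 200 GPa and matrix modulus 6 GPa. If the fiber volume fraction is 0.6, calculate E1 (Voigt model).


E1 = Ef*Vf + Em*(1-Vf) = 200*0.6 + 6*0.4 = 122.4 GPa

122.4 GPa


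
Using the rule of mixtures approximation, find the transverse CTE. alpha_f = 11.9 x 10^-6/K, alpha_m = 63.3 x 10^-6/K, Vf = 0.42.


alpha_2 = alpha_f*Vf + alpha_m*(1-Vf) = 11.9*0.42 + 63.3*0.58 = 41.7 x 10^-6/K

41.7 x 10^-6/K


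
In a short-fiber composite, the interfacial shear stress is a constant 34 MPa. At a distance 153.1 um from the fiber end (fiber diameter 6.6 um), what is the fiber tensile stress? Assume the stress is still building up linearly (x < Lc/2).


Force balance: sigma_f * (pi*d^2/4) = tau * (pi*d) * x  ->  sigma_f = 4 * tau * x / d
sigma_f = 4 * 34 * 153.1 / 6.6 = 3154.8 MPa

3154.8 MPa


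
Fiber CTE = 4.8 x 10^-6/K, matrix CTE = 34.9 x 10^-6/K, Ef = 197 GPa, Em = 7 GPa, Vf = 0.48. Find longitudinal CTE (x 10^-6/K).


E1 = Ef*Vf + Em*(1-Vf) = 98.2
alpha_1 = (alpha_f*Ef*Vf + alpha_m*Em*(1-Vf))/E1 = 5.92 x 10^-6/K

5.92 x 10^-6/K


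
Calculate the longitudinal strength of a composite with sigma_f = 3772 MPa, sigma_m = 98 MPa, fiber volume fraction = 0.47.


sigma_1 = sigma_f*Vf + sigma_m*(1-Vf) = 3772*0.47 + 98*0.53 = 1824.8 MPa

1824.8 MPa


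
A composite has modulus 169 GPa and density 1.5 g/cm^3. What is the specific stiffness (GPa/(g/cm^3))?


Specific stiffness = E/rho = 169/1.5 = 112.7 GPa/(g/cm^3)

112.7 GPa/(g/cm^3)


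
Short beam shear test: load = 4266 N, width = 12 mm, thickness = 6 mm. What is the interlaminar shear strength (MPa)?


ILSS = 3F/(4bh) = 3*4266/(4*12*6) = 44.44 MPa

44.44 MPa


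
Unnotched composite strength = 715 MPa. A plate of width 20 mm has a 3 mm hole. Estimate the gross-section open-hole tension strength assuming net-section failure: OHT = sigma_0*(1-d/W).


OHT = sigma_0*(1-d/W) = 715*(1-3/20) = 607.8 MPa

607.8 MPa


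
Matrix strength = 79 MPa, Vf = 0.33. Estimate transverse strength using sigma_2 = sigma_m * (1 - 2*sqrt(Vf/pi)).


factor = 1 - 2*sqrt(0.33/pi) = 0.3518
sigma_2 = 79 * 0.3518 = 27.79 MPa

27.79 MPa


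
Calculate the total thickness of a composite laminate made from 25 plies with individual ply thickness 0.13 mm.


h = n * t_ply = 25 * 0.13 = 3.25 mm

3.25 mm


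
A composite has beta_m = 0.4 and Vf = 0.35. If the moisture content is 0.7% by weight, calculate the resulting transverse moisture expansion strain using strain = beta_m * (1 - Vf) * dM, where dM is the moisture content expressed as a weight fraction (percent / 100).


dM = 0.7/100 = 0.007
strain = beta_m * (1-Vf) * dM = 0.4 * 0.65 * 0.007 = 0.00182

0.00182


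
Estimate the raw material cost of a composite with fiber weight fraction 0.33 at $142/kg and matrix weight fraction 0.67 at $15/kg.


Cost = cost_f*Wf + cost_m*Wm = 142*0.33 + 15*0.67 = $56.91/kg

$56.91/kg


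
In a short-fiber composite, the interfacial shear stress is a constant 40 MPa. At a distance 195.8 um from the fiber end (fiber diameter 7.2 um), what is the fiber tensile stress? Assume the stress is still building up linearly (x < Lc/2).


Force balance: sigma_f * (pi*d^2/4) = tau * (pi*d) * x  ->  sigma_f = 4 * tau * x / d
sigma_f = 4 * 40 * 195.8 / 7.2 = 4351.1 MPa

4351.1 MPa


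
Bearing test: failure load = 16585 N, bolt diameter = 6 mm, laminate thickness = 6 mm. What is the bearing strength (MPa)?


sigma_br = F/(d*h) = 16585/(6*6) = 460.7 MPa

460.7 MPa


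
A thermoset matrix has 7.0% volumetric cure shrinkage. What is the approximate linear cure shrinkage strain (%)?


Linear shrinkage ≈ vol_shrink/3 = 7.0/3 = 2.333%

2.333%


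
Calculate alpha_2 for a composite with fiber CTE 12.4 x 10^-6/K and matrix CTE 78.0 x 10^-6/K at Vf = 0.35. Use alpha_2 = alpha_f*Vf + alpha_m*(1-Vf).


alpha_2 = alpha_f*Vf + alpha_m*(1-Vf) = 12.4*0.35 + 78.0*0.65 = 55.0 x 10^-6/K

55.0 x 10^-6/K


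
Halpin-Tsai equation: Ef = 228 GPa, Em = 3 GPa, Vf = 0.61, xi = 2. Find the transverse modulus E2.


eta = (Ef/Em - 1)/(Ef/Em + xi) = (76.0 - 1)/(76.0 + 2) = 0.9615
E2 = Em*(1+xi*eta*Vf)/(1-eta*Vf) = 15.77 GPa

15.77 GPa


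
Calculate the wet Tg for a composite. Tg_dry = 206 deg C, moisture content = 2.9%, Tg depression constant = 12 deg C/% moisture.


Tg_wet = Tg_dry - k*moisture = 206 - 12*2.9 = 171.2 deg C

171.2 deg C


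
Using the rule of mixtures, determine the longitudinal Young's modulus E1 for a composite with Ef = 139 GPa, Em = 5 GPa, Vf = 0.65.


E1 = Ef*Vf + Em*(1-Vf) = 139*0.65 + 5*0.35 = 92.1 GPa

92.1 GPa


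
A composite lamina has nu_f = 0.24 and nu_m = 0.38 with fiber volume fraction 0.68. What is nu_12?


nu_12 = nu_f*Vf + nu_m*(1-Vf) = 0.24*0.68 + 0.38*0.32 = 0.2848

0.2848


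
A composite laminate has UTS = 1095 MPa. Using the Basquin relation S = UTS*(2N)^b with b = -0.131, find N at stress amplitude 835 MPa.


N = 0.5 * (S/UTS)^(1/b) = 0.5 * (835/1095)^(1/-0.131) = 3.9596 cycles

3.9596 cycles


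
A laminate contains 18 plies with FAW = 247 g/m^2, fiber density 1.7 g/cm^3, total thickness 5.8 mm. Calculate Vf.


Vf = n * FAW / (rho_f * h * 1000) = 18 * 247 / (1.7 * 5.8 * 1000) = 0.4509

0.4509


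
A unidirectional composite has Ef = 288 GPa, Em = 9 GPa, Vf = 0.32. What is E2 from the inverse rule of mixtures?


1/E2 = Vf/Ef + (1-Vf)/Em = 0.32/288 + 0.68/9
E2 = 13.04 GPa

13.04 GPa


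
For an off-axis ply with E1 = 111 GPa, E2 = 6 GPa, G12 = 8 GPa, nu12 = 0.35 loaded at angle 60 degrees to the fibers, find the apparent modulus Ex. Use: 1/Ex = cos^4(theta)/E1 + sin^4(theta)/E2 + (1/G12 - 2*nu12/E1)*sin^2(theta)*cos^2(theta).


cos^4(60) = 0.0625, sin^4(60) = 0.5625, sin^2(60)*cos^2(60) = 0.1875
1/G12 - 2*nu12/E1 = 1/8 - 2*0.35/111 = 0.118694 GPa^-1
1/Ex = 0.0625/111 + 0.5625/6 + 0.118694*0.1875 = 0.1165681 GPa^-1
Ex = 8.58 GPa

8.58 GPa


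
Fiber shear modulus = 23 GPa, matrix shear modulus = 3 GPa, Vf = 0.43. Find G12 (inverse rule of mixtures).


1/G12 = Vf/Gf + (1-Vf)/Gm = 0.43/23 + 0.57/3
G12 = 4.79 GPa

4.79 GPa


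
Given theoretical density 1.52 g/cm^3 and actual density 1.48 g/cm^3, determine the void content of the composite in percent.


Void% = (rho_theo - rho_actual)/rho_theo * 100 = (1.52 - 1.48)/1.52 * 100 = 2.63%

2.63%


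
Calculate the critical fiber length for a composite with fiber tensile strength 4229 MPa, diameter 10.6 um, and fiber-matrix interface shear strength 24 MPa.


Lc = sigma_f * d / (2 * tau_i) = 4229 * 10.6 / (2 * 24) = 933.9 um

933.9 um


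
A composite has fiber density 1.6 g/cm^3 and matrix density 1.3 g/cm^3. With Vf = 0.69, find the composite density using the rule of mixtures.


rho_c = rho_f*Vf + rho_m*(1-Vf) = 1.6*0.69 + 1.3*0.31 = 1.507 g/cm^3

1.507 g/cm^3


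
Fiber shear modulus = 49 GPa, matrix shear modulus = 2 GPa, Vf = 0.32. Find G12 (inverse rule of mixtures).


1/G12 = Vf/Gf + (1-Vf)/Gm = 0.32/49 + 0.68/2
G12 = 2.89 GPa

2.89 GPa


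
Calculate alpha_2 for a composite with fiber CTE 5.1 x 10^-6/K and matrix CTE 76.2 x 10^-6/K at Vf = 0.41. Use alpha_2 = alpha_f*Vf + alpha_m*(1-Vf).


alpha_2 = alpha_f*Vf + alpha_m*(1-Vf) = 5.1*0.41 + 76.2*0.59 = 47.0 x 10^-6/K

47.0 x 10^-6/K


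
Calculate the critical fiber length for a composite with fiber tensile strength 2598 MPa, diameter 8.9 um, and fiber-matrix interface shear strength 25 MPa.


Lc = sigma_f * d / (2 * tau_i) = 2598 * 8.9 / (2 * 25) = 462.4 um

462.4 um


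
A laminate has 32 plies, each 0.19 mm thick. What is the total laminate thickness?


h = n * t_ply = 32 * 0.19 = 6.08 mm

6.08 mm


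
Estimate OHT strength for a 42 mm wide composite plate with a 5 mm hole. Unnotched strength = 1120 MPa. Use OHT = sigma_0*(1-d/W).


OHT = sigma_0*(1-d/W) = 1120*(1-5/42) = 986.7 MPa

986.7 MPa


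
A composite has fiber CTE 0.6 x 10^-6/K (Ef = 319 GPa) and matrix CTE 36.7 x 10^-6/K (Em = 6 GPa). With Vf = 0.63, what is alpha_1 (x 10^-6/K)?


E1 = Ef*Vf + Em*(1-Vf) = 203.19
alpha_1 = (alpha_f*Ef*Vf + alpha_m*Em*(1-Vf))/E1 = 0.99 x 10^-6/K

0.99 x 10^-6/K


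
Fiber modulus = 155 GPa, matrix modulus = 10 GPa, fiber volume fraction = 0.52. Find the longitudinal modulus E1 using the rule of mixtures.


E1 = Ef*Vf + Em*(1-Vf) = 155*0.52 + 10*0.48 = 85.4 GPa

85.4 GPa


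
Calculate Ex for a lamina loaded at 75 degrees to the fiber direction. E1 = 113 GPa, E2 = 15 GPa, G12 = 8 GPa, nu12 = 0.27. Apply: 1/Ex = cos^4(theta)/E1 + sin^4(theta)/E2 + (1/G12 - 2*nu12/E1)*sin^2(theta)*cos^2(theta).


cos^4(75) = 0.004487, sin^4(75) = 0.870513, sin^2(75)*cos^2(75) = 0.0625
1/G12 - 2*nu12/E1 = 1/8 - 2*0.27/113 = 0.120221 GPa^-1
1/Ex = 0.004487/113 + 0.870513/15 + 0.120221*0.0625 = 0.0655877 GPa^-1
Ex = 15.25 GPa

15.25 GPa


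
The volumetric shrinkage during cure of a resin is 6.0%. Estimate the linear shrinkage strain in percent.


Linear shrinkage ≈ vol_shrink/3 = 6.0/3 = 2.0%

2.0%


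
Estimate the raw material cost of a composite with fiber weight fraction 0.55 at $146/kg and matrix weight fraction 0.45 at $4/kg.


Cost = cost_f*Wf + cost_m*Wm = 146*0.55 + 4*0.45 = $82.1/kg

$82.1/kg


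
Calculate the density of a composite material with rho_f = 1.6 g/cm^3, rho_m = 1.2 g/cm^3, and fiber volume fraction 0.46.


rho_c = rho_f*Vf + rho_m*(1-Vf) = 1.6*0.46 + 1.2*0.54 = 1.384 g/cm^3

1.384 g/cm^3


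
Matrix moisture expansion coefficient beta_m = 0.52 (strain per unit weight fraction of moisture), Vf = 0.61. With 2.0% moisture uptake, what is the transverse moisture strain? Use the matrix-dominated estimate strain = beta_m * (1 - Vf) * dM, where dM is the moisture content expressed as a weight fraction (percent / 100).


dM = 2.0/100 = 0.02
strain = beta_m * (1-Vf) * dM = 0.52 * 0.39 * 0.02 = 0.004056

0.004056


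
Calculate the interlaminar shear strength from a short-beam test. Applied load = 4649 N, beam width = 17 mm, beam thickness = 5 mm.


ILSS = 3F/(4bh) = 3*4649/(4*17*5) = 41.02 MPa

41.02 MPa


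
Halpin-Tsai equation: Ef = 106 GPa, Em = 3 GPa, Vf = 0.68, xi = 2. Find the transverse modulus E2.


eta = (Ef/Em - 1)/(Ef/Em + xi) = (35.3333 - 1)/(35.3333 + 2) = 0.9196
E2 = Em*(1+xi*eta*Vf)/(1-eta*Vf) = 18.02 GPa

18.02 GPa


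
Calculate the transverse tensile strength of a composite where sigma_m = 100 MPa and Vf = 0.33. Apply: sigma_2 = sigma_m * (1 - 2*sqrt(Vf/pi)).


factor = 1 - 2*sqrt(0.33/pi) = 0.3518
sigma_2 = 100 * 0.3518 = 35.18 MPa

35.18 MPa


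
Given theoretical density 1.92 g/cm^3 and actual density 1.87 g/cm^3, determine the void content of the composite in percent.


Void% = (rho_theo - rho_actual)/rho_theo * 100 = (1.92 - 1.87)/1.92 * 100 = 2.6%

2.6%


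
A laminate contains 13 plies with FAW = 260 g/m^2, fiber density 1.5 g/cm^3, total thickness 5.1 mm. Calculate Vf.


Vf = n * FAW / (rho_f * h * 1000) = 13 * 260 / (1.5 * 5.1 * 1000) = 0.4418

0.4418


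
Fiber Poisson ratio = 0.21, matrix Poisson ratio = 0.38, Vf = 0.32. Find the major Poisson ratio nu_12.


nu_12 = nu_f*Vf + nu_m*(1-Vf) = 0.21*0.32 + 0.38*0.68 = 0.3256

0.3256


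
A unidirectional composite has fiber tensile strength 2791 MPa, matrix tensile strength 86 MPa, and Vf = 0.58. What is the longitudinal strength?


sigma_1 = sigma_f*Vf + sigma_m*(1-Vf) = 2791*0.58 + 86*0.42 = 1654.9 MPa

1654.9 MPa


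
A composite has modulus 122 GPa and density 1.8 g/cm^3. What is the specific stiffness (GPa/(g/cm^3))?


Specific stiffness = E/rho = 122/1.8 = 67.8 GPa/(g/cm^3)

67.8 GPa/(g/cm^3)


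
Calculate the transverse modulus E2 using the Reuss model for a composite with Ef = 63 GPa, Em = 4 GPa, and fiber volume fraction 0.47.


1/E2 = Vf/Ef + (1-Vf)/Em = 0.47/63 + 0.53/4
E2 = 7.14 GPa

7.14 GPa


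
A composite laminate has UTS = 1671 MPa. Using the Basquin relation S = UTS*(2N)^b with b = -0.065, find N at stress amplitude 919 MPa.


N = 0.5 * (S/UTS)^(1/b) = 0.5 * (919/1671)^(1/-0.065) = 4940.3040 cycles

4940.3040 cycles


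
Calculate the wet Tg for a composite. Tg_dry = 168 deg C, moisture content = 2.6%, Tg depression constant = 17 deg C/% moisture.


Tg_wet = Tg_dry - k*moisture = 168 - 17*2.6 = 123.8 deg C

123.8 deg C


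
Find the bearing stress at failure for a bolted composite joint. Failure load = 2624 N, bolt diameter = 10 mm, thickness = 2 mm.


sigma_br = F/(d*h) = 2624/(10*2) = 131.2 MPa

131.2 MPa


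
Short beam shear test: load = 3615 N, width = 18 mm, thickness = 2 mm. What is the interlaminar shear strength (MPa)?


ILSS = 3F/(4bh) = 3*3615/(4*18*2) = 75.31 MPa

75.31 MPa


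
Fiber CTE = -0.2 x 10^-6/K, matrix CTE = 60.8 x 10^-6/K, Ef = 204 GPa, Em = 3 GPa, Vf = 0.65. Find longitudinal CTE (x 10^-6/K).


E1 = Ef*Vf + Em*(1-Vf) = 133.65
alpha_1 = (alpha_f*Ef*Vf + alpha_m*Em*(1-Vf))/E1 = 0.28 x 10^-6/K

0.28 x 10^-6/K


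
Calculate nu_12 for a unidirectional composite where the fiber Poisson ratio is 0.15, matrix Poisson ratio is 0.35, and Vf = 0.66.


nu_12 = nu_f*Vf + nu_m*(1-Vf) = 0.15*0.66 + 0.35*0.34 = 0.218

0.218


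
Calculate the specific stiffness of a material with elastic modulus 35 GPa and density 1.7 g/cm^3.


Specific stiffness = E/rho = 35/1.7 = 20.6 GPa/(g/cm^3)

20.6 GPa/(g/cm^3)


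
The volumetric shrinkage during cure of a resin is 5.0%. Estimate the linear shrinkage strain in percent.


Linear shrinkage ≈ vol_shrink/3 = 5.0/3 = 1.667%

1.667%


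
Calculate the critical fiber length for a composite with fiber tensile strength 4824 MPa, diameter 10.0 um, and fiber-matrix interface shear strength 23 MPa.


Lc = sigma_f * d / (2 * tau_i) = 4824 * 10.0 / (2 * 23) = 1048.7 um

1048.7 um


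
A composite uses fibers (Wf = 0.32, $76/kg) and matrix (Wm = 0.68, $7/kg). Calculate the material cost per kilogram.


Cost = cost_f*Wf + cost_m*Wm = 76*0.32 + 7*0.68 = $29.08/kg

$29.08/kg


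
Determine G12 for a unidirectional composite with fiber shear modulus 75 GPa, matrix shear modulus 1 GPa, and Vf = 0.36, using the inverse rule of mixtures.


1/G12 = Vf/Gf + (1-Vf)/Gm = 0.36/75 + 0.64/1
G12 = 1.55 GPa

1.55 GPa


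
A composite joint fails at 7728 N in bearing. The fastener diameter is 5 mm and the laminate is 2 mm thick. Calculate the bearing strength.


sigma_br = F/(d*h) = 7728/(5*2) = 772.8 MPa

772.8 MPa


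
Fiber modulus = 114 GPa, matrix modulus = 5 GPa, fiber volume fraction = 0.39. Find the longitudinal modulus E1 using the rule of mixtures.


E1 = Ef*Vf + Em*(1-Vf) = 114*0.39 + 5*0.61 = 47.51 GPa

47.51 GPa


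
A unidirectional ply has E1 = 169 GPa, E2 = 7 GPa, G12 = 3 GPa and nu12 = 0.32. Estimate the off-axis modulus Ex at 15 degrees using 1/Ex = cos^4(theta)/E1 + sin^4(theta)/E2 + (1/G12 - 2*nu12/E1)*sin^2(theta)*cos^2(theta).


cos^4(15) = 0.870513, sin^4(15) = 0.004487, sin^2(15)*cos^2(15) = 0.0625
1/G12 - 2*nu12/E1 = 1/3 - 2*0.32/169 = 0.329546 GPa^-1
1/Ex = 0.870513/169 + 0.004487/7 + 0.329546*0.0625 = 0.0263887 GPa^-1
Ex = 37.9 GPa

37.9 GPa


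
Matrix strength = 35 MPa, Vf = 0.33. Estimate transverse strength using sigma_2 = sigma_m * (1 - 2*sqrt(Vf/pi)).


factor = 1 - 2*sqrt(0.33/pi) = 0.3518
sigma_2 = 35 * 0.3518 = 12.31 MPa

12.31 MPa


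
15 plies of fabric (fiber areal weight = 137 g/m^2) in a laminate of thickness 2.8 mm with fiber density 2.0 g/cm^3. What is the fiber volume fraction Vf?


Vf = n * FAW / (rho_f * h * 1000) = 15 * 137 / (2.0 * 2.8 * 1000) = 0.367

0.367


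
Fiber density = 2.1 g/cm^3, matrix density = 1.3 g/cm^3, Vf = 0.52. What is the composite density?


rho_c = rho_f*Vf + rho_m*(1-Vf) = 2.1*0.52 + 1.3*0.48 = 1.716 g/cm^3

1.716 g/cm^3


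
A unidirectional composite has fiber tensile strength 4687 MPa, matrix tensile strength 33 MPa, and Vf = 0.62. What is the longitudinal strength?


sigma_1 = sigma_f*Vf + sigma_m*(1-Vf) = 4687*0.62 + 33*0.38 = 2918.5 MPa

2918.5 MPa


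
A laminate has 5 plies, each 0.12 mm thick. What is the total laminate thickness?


h = n * t_ply = 5 * 0.12 = 0.6 mm

0.6 mm


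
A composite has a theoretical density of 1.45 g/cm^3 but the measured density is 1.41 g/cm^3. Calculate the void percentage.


Void% = (rho_theo - rho_actual)/rho_theo * 100 = (1.45 - 1.41)/1.45 * 100 = 2.76%

2.76%


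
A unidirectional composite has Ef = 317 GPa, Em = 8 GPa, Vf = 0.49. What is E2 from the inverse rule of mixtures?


1/E2 = Vf/Ef + (1-Vf)/Em = 0.49/317 + 0.51/8
E2 = 15.31 GPa

15.31 GPa


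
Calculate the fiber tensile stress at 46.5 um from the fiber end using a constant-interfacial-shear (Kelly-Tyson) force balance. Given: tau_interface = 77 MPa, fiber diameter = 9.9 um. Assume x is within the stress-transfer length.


Force balance: sigma_f * (pi*d^2/4) = tau * (pi*d) * x  ->  sigma_f = 4 * tau * x / d
sigma_f = 4 * 77 * 46.5 / 9.9 = 1446.7 MPa

1446.7 MPa


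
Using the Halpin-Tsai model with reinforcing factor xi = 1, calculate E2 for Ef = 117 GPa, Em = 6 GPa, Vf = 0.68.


eta = (Ef/Em - 1)/(Ef/Em + xi) = (19.5 - 1)/(19.5 + 1) = 0.9024
E2 = Em*(1+xi*eta*Vf)/(1-eta*Vf) = 25.06 GPa

25.06 GPa


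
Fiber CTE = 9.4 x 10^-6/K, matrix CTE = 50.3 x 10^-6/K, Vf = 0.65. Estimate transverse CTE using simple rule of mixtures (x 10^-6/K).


alpha_2 = alpha_f*Vf + alpha_m*(1-Vf) = 9.4*0.65 + 50.3*0.35 = 23.7 x 10^-6/K

23.7 x 10^-6/K


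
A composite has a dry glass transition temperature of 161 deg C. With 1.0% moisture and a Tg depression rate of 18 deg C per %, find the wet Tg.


Tg_wet = Tg_dry - k*moisture = 161 - 18*1.0 = 143.0 deg C

143.0 deg C


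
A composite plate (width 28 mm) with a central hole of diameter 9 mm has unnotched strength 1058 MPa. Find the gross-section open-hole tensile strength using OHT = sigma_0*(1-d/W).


OHT = sigma_0*(1-d/W) = 1058*(1-9/28) = 717.9 MPa

717.9 MPa


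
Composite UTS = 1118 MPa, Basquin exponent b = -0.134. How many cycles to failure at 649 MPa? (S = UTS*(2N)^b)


N = 0.5 * (S/UTS)^(1/b) = 0.5 * (649/1118)^(1/-0.134) = 28.9491 cycles

28.9491 cycles


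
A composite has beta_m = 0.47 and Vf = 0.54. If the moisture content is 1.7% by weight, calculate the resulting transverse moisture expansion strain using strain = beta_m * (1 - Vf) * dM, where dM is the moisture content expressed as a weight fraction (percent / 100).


dM = 1.7/100 = 0.017
strain = beta_m * (1-Vf) * dM = 0.47 * 0.46 * 0.017 = 0.0036754

0.0036754
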